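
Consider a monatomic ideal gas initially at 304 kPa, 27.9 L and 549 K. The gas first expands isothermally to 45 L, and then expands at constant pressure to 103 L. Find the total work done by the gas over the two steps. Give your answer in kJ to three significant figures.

W_total ≈ 15.0 kJ

Step 1 (isothermal): W = P₁V₁ ln(V₂/V₁) = (8482) ln(45/27.9) = 4055 J.
After step 1: P = 188.5 kPa, V = 45 L, T = 549 K.
Step 2 (isobaric): W = PΔV = (188.5 kPa)(103 − 45 L) = 10932 J.
W_total = 4055 + 10932 = 14986 J.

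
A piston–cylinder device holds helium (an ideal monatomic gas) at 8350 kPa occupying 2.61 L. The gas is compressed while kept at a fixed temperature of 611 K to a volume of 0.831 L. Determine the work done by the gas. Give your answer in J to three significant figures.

Isothermal: W = nRT ln(V₂/V₁) = P₁V₁ ln(V₂/V₁).
P₁V₁ = (8350 kPa)(2.61 L) = 21794 J.
W = 21794 × ln(0.831/2.61) = 21794 × -1.144
W_by_gas = -24942 J.

W ≈ -24900 J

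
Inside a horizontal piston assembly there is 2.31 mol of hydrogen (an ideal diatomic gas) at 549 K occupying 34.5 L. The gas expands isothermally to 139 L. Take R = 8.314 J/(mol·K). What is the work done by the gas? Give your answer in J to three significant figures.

W ≈ 14700 J

Isothermal: W = nRT ln(V₂/V₁).
W = (2.31)(8.314)(549) × ln(139/34.5)
  = 10544 × 1.394
W_by_gas = 14693 J.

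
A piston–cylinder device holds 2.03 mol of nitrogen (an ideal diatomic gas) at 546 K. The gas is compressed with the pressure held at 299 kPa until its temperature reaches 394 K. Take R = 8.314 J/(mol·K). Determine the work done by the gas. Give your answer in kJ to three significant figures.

W ≈ -2.57 kJ

Isobaric: W = P ΔV = nR ΔT.
W = (2.03)(8.314)(394 − 546) = -2565 J.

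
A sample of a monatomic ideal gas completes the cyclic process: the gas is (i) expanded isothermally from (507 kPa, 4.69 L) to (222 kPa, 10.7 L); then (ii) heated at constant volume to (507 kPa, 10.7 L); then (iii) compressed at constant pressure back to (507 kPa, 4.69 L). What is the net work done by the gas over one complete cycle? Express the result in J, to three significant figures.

W_net ≈ -1090 J

Leg (i): W = PᵢVᵢ ln(V_f/Vᵢ) = (2378) ln(10.7/4.69) = 1961 J.
Leg (ii): W = 0.
Leg (iii): W = PΔV = (507)(4.69 − 10.7) = -3047 J.
W_net = 1961 − 3047 = -1086 J.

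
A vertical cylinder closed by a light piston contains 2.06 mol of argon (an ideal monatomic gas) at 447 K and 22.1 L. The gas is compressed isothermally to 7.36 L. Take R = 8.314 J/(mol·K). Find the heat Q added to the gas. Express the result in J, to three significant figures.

Q ≈ -8420 J

Isothermal ⇒ ΔU = 0, so Q = W = nRT ln(V₂/V₁).
Q = (2.06)(8.314)(447) ln(7.36/22.1) = 7656 × -1.1 = -8418 J.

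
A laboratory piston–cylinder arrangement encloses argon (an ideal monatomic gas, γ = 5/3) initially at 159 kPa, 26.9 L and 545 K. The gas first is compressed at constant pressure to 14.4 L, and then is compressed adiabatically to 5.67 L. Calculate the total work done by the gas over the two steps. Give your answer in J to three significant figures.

Step 1 (isobaric): W = PΔV = (159 kPa)(14.4 − 26.9 L) = -1987 J.
After step 1: P = 159 kPa, V = 14.4 L, T = 291.7 K.
Step 2 (adiabatic): W = (P₁V₁ − P₂V₂)/(γ−1) = (2290 − 4262)/0.667 = -2959 J.
W_total = -1987 − 2959 = -4946 J.

W_total ≈ -4950 J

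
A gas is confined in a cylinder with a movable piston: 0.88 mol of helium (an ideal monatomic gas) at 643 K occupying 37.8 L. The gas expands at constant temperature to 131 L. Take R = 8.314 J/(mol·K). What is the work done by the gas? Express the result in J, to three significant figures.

Isothermal: W = nRT ln(V₂/V₁).
W = (0.88)(8.314)(643) × ln(131/37.8)
  = 4704 × 1.243
W_by_gas = 5847 J.

W ≈ 5850 J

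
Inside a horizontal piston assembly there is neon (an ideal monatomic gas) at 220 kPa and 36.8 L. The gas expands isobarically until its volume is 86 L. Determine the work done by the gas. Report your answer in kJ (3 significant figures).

Isobaric: W = P ΔV.
W = (220 kPa)(86 − 36.8 L) = (220)(49.2) = 10824 J.

W ≈ 10.8 kJ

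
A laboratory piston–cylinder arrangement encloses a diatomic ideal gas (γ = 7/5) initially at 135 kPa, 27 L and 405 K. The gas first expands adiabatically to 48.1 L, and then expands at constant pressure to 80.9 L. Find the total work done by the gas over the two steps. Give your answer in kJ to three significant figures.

Step 1 (adiabatic): W = (P₁V₁ − P₂V₂)/(γ−1) = (3645 − 2893)/0.4 = 1879 J.
After step 1: P = 60.15 kPa, V = 48.1 L, T = 321.5 K.
Step 2 (isobaric): W = PΔV = (60.15 kPa)(80.9 − 48.1 L) = 1973 J.
W_total = 1879 + 1973 = 3852 J.

W_total ≈ 3.85 kJ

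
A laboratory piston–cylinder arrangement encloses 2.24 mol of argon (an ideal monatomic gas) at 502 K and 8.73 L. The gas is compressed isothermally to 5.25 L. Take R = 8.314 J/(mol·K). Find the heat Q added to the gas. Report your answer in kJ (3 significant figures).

Isothermal ⇒ ΔU = 0, so Q = W = nRT ln(V₂/V₁).
Q = (2.24)(8.314)(502) ln(5.25/8.73) = 9349 × -0.5085 = -4754 J.

Q ≈ -4.75 kJ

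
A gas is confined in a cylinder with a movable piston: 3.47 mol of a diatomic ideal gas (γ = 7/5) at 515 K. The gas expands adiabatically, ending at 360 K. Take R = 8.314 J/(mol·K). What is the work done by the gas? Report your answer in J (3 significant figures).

Adiabatic ⇒ Q = 0, so W_by = −ΔU = nCᵥ(T₁ − T₂).
Cᵥ = 5R/2 = 20.79 J/(mol·K).
W = (3.47)(20.79)(515 − 360) = 11179 J.

W ≈ 11200 J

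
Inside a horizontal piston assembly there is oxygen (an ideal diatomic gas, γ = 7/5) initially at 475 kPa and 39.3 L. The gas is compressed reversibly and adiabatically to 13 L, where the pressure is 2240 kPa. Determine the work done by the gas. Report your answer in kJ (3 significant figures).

Adiabatic: W = (P₁V₁ − P₂V₂)/(γ − 1) with γ = 7/5.
P₁V₁ = 18668 J, P₂V₂ = 29120 J.
W = (18668 − 29120) / 0.4 = -26131 J.

W ≈ -26.1 kJ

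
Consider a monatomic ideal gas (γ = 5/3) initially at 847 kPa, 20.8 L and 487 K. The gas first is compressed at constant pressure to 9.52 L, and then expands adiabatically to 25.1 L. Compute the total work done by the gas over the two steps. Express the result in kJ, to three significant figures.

Step 1 (isobaric): W = PΔV = (847 kPa)(9.52 − 20.8 L) = -9554 J.
After step 1: P = 847 kPa, V = 9.52 L, T = 222.9 K.
Step 2 (adiabatic): W = (P₁V₁ − P₂V₂)/(γ−1) = (8063 − 4225)/0.667 = 5758 J.
W_total = -9554 + 5758 = -3797 J.

W_total ≈ -3.80 kJ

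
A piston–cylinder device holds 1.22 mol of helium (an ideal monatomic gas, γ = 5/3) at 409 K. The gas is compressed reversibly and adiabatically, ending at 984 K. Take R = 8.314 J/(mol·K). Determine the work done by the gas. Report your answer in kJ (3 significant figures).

W ≈ -8.75 kJ

Adiabatic ⇒ Q = 0, so W_by = −ΔU = nCᵥ(T₁ − T₂).
Cᵥ = 3R/2 = 12.47 J/(mol·K).
W = (1.22)(12.47)(409 − 984) = -8748 J.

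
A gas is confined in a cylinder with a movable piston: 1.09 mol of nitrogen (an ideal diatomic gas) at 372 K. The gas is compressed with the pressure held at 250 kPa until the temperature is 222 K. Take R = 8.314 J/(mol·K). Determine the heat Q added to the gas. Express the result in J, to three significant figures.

Isobaric: W = nRΔT = (1.09)(8.314)(-150) = -1359 J.
ΔU = nCᵥΔT with Cᵥ = 5R/2: ΔU = (1.09)(20.79)(-150) = -3398 J.
Q = ΔU + W = -3398 − 1359 = -4758 J.

Q ≈ -4760 J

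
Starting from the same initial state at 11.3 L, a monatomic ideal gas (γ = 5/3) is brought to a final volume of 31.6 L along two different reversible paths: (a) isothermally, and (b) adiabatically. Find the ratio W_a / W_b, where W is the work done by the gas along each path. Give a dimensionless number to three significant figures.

W_a / W_b ≈ 1.38

Path (a) isothermal: W = P₁V₁ ln(V₂/V₁) → W_a/(P₁V₁) = 1.028.
Path (b) adiabatic: W = P₁V₁(1 − (V₁/V₂)^(γ−1))/(γ−1) → W_b/(P₁V₁) = 0.7443.
W_a / W_b = 1.028 / 0.7443 = 1.382.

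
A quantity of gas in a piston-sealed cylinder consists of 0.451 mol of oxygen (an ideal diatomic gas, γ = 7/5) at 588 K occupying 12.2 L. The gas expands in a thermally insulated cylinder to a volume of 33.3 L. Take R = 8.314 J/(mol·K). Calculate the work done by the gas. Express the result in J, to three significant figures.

W ≈ 1820 J

Adiabatic: TV^(γ−1) = const with γ = 7/5.
T₂ = T₁ (V₁/V₂)^(γ−1) = 588 × (12.2/33.3)^0.4 = 588 × 0.6692 = 393.5 K.
W_by = nCᵥ(T₁ − T₂) = (0.451)(20.79)(588 − 393.5) = 1823 J.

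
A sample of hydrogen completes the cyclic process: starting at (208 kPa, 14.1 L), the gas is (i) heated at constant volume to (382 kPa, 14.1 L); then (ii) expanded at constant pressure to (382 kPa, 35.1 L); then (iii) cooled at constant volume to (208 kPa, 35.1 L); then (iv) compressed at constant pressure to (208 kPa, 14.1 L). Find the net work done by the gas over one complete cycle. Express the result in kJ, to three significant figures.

W_net ≈ 3.65 kJ

Constant-volume legs do no work.
W(ii) = (382)(35.1 − 14.1) = 8022 J; W(iv) = (208)(14.1 − 35.1) = -4368 J.
W_net = 8022 − 4368 = 3654 J (the clockwise enclosed area).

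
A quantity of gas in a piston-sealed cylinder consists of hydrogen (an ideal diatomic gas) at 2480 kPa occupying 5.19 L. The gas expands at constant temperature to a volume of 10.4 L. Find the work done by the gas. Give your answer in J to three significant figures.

W ≈ 8950 J

Isothermal: W = nRT ln(V₂/V₁) = P₁V₁ ln(V₂/V₁).
P₁V₁ = (2480 kPa)(5.19 L) = 12871 J.
W = 12871 × ln(10.4/5.19) = 12871 × 0.6951
W_by_gas = 8946 J.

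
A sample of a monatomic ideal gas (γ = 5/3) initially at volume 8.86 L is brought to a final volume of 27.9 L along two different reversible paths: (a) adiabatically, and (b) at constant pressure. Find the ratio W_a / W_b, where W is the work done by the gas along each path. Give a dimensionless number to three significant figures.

W_a / W_b ≈ 0.373

Path (a) adiabatic: W = P₁V₁(1 − (V₁/V₂)^(γ−1))/(γ−1) → W_a/(P₁V₁) = 0.8018.
Path (b) isobaric: W = P₁(V₂ − V₁) → W_b/(P₁V₁) = 2.149.
W_a / W_b = 0.8018 / 2.149 = 0.3731.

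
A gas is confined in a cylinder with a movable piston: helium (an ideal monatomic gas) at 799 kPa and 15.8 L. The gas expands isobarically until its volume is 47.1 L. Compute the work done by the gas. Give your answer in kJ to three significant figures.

Isobaric: W = P ΔV.
W = (799 kPa)(47.1 − 15.8 L) = (799)(31.3) = 25009 J.

W ≈ 25.0 kJ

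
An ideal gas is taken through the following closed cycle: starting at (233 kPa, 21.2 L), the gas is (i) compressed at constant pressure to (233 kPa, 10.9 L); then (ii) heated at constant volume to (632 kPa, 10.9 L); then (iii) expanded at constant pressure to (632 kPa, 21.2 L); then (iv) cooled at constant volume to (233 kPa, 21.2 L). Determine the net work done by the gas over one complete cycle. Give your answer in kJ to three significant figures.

W_net ≈ 4.11 kJ

Constant-volume legs do no work.
W(i) = (233)(10.9 − 21.2) = -2400 J; W(iii) = (632)(21.2 − 10.9) = 6510 J.
W_net = -2400 + 6510 = 4110 J (the clockwise enclosed area).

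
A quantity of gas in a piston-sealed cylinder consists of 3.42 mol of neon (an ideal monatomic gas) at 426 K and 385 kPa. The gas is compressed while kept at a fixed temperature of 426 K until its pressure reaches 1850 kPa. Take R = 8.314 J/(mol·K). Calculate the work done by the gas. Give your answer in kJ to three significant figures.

Isothermal process: W = nRT ln(V₂/V₁) = nRT ln(P₁/P₂).
W = (3.42)(8.314)(426) × ln(385/1850)
  = 12113 × ln(0.2081) = 12113 × -1.57
W_by_gas = -19013 J.

W ≈ -19.0 kJ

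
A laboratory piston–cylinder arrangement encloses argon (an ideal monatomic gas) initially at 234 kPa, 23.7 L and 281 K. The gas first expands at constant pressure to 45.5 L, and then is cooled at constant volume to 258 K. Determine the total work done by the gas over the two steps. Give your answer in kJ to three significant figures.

Step 1 (isobaric): W = PΔV = (234 kPa)(45.5 − 23.7 L) = 5101 J.
Step 2 (isochoric): W = 0 (constant volume).
W_total = 5101 + 0 = 5101 J.

W_total ≈ 5.10 kJ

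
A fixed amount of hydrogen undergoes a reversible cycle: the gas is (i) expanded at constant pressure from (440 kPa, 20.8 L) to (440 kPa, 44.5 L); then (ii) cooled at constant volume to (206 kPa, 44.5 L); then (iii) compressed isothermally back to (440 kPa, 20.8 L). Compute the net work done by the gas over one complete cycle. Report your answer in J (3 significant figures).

Leg (i): W = PΔV = (440)(44.5 − 20.8) = 10428 J.
Leg (ii): W = 0.
Leg (iii): W = PᵢVᵢ ln(V_f/Vᵢ) = (9167) ln(20.8/44.5) = -6972 J.
W_net = 10428 − 6972 = 3456 J.

W_net ≈ 3460 J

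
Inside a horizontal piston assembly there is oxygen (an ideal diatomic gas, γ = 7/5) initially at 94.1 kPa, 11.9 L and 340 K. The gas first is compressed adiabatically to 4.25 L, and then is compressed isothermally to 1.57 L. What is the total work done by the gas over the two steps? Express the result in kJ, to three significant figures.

Step 1 (adiabatic): W = (P₁V₁ − P₂V₂)/(γ−1) = (1120 − 1690)/0.4 = -1427 J.
After step 1: P = 397.8 kPa, V = 4.25 L, T = 513.3 K.
Step 2 (isothermal): W = P₁V₁ ln(V₂/V₁) = (1690) ln(1.57/4.25) = -1683 J.
W_total = -1427 − 1683 = -3110 J.

W_total ≈ -3.11 kJ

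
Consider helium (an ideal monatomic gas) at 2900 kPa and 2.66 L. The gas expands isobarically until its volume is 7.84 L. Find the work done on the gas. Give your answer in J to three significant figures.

W ≈ -15000 J

Isobaric: W = P ΔV.
W = (2900 kPa)(7.84 − 2.66 L) = (2900)(5.18) = 15022 J.
Work on gas = −W_by = -15022 J.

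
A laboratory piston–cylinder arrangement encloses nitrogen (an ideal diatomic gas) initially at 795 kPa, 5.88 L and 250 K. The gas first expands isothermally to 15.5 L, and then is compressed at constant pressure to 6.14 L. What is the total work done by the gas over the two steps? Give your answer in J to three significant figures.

Step 1 (isothermal): W = P₁V₁ ln(V₂/V₁) = (4675) ln(15.5/5.88) = 4531 J.
After step 1: P = 301.6 kPa, V = 15.5 L, T = 250 K.
Step 2 (isobaric): W = PΔV = (301.6 kPa)(6.14 − 15.5 L) = -2823 J.
W_total = 4531 − 2823 = 1708 J.

W_total ≈ 1710 J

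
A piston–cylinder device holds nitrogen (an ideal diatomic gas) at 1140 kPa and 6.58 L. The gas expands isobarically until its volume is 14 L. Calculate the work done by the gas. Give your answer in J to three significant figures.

W ≈ 8460 J

Isobaric: W = P ΔV.
W = (1140 kPa)(14 − 6.58 L) = (1140)(7.42) = 8459 J.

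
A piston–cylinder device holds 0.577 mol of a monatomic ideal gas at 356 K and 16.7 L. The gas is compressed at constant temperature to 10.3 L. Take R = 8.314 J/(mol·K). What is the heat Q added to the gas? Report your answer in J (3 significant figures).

Q ≈ -825 J

Isothermal ⇒ ΔU = 0, so Q = W = nRT ln(V₂/V₁).
Q = (0.577)(8.314)(356) ln(10.3/16.7) = 1708 × -0.4833 = -825.3 J.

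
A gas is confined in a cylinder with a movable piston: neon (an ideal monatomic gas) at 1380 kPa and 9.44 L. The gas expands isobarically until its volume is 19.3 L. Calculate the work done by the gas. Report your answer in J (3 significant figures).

Isobaric: W = P ΔV.
W = (1380 kPa)(19.3 − 9.44 L) = (1380)(9.86) = 13607 J.

W ≈ 13600 J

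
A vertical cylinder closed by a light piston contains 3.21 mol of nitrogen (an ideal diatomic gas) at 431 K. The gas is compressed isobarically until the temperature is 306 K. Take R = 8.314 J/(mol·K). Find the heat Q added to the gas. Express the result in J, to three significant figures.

Isobaric: W = nRΔT = (3.21)(8.314)(-125) = -3336 J.
ΔU = nCᵥΔT with Cᵥ = 5R/2: ΔU = (3.21)(20.79)(-125) = -8340 J.
Q = ΔU + W = -8340 − 3336 = -11676 J.

Q ≈ -11700 J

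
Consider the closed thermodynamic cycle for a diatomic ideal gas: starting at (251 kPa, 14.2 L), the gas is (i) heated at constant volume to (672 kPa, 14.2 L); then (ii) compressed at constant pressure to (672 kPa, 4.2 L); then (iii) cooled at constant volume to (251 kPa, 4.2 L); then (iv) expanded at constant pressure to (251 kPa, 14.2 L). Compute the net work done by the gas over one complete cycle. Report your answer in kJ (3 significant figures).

Constant-volume legs do no work.
W(ii) = (672)(4.2 − 14.2) = -6720 J; W(iv) = (251)(14.2 − 4.2) = 2510 J.
W_net = -6720 + 2510 = -4210 J (the counter-clockwise enclosed area).

W_net ≈ -4.21 kJ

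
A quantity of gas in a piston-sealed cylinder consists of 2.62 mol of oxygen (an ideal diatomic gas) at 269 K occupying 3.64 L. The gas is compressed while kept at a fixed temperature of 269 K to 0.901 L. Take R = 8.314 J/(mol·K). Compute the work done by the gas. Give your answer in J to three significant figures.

Isothermal: W = nRT ln(V₂/V₁).
W = (2.62)(8.314)(269) × ln(0.901/3.64)
  = 5860 × -1.396
W_by_gas = -8181 J.

W ≈ -8180 J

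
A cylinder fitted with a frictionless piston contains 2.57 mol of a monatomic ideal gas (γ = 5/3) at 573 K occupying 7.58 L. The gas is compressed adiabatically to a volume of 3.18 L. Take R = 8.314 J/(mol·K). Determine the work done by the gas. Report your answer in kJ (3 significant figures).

Adiabatic: TV^(γ−1) = const with γ = 5/3.
T₂ = T₁ (V₁/V₂)^(γ−1) = 573 × (7.58/3.18)^0.667 = 573 × 1.784 = 1022 K.
W_by = nCᵥ(T₁ − T₂) = (2.57)(12.47)(573 − 1022) = -14406 J.

W ≈ -14.4 kJ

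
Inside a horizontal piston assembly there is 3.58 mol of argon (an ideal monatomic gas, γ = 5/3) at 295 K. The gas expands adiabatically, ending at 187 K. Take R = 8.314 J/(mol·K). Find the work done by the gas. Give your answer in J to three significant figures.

W ≈ 4820 J

Adiabatic ⇒ Q = 0, so W_by = −ΔU = nCᵥ(T₁ − T₂).
Cᵥ = 3R/2 = 12.47 J/(mol·K).
W = (3.58)(12.47)(295 − 187) = 4822 J.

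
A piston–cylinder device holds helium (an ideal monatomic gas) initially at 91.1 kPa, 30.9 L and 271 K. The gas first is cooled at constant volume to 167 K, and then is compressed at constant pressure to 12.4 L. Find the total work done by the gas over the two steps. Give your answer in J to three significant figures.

Step 1 (isochoric): W = 0 (constant volume).
After step 1: P = 56.14 kPa (V unchanged).
Step 2 (isobaric): W = PΔV = (56.14 kPa)(12.4 − 30.9 L) = -1039 J.
W_total = 0 − 1039 = -1039 J.

W_total ≈ -1040 J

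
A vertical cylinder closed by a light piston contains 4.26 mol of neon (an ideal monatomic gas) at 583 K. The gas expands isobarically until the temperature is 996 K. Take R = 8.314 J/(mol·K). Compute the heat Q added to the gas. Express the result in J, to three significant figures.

Isobaric: W = nRΔT = (4.26)(8.314)(413) = 14627 J.
ΔU = nCᵥΔT with Cᵥ = 3R/2: ΔU = (4.26)(12.47)(413) = 21941 J.
Q = ΔU + W = 21941 + 14627 = 36569 J.

Q ≈ 36600 J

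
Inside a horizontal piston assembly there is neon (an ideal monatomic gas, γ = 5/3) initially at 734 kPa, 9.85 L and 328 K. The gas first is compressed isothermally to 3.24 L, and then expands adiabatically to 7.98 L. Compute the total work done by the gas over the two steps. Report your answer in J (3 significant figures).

Step 1 (isothermal): W = P₁V₁ ln(V₂/V₁) = (7230) ln(3.24/9.85) = -8039 J.
After step 1: P = 2231 kPa, V = 3.24 L, T = 328 K.
Step 2 (adiabatic): W = (P₁V₁ − P₂V₂)/(γ−1) = (7230 − 3964)/0.667 = 4898 J.
W_total = -8039 + 4898 = -3140 J.

W_total ≈ -3140 J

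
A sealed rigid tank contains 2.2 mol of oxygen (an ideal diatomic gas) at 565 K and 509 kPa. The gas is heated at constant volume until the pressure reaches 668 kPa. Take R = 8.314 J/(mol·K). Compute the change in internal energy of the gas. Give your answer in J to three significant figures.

ΔU ≈ 8070 J

Constant volume ⇒ W = 0, so Q = ΔU = nCᵥΔT with Cᵥ = 5R/2 = 20.79 J/(mol·K).
At constant V, T₂/T₁ = P₂/P₁ ⇒ ΔT = T₁(P₂/P₁ − 1) = 565·(668/509 − 1) = 176.5 K.
ΔU = (2.2)(20.79)(176.5) = 8071 J.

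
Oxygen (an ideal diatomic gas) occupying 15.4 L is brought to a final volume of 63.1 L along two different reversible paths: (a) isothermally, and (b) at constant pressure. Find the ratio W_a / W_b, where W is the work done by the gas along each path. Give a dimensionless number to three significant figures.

W_a / W_b ≈ 0.455

Path (a) isothermal: W = P₁V₁ ln(V₂/V₁) → W_a/(P₁V₁) = 1.41.
Path (b) isobaric: W = P₁(V₂ − V₁) → W_b/(P₁V₁) = 3.097.
W_a / W_b = 1.41 / 3.097 = 0.4553.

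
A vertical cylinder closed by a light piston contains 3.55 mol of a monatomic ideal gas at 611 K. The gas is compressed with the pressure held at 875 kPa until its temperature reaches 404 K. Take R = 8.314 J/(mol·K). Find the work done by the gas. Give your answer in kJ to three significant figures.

Isobaric: W = P ΔV = nR ΔT.
W = (3.55)(8.314)(404 − 611) = -6110 J.

W ≈ -6.11 kJ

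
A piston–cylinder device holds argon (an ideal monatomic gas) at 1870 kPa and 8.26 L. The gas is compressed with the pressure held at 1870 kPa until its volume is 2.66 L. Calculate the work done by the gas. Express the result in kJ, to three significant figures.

W ≈ -10.5 kJ

Isobaric: W = P ΔV.
W = (1870 kPa)(2.66 − 8.26 L) = (1870)(-5.6) = -10472 J.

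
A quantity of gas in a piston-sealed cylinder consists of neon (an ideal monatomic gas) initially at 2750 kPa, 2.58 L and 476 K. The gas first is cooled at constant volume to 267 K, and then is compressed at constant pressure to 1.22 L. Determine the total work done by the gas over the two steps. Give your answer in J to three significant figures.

W_total ≈ -2100 J

Step 1 (isochoric): W = 0 (constant volume).
After step 1: P = 1543 kPa (V unchanged).
Step 2 (isobaric): W = PΔV = (1543 kPa)(1.22 − 2.58 L) = -2098 J.
W_total = 0 − 2098 = -2098 J.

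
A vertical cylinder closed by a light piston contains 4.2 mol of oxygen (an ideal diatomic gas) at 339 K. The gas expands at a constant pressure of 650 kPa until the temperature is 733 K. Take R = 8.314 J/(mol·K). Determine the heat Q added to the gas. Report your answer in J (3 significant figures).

Q ≈ 48200 J

Isobaric: W = nRΔT = (4.2)(8.314)(394) = 13758 J.
ΔU = nCᵥΔT with Cᵥ = 5R/2: ΔU = (4.2)(20.79)(394) = 34395 J.
Q = ΔU + W = 34395 + 13758 = 48153 J.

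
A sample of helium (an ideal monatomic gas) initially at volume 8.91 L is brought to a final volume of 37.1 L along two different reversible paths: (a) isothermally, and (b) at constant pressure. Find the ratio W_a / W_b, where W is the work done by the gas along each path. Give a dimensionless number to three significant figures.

W_a / W_b ≈ 0.451

Path (a) isothermal: W = P₁V₁ ln(V₂/V₁) → W_a/(P₁V₁) = 1.426.
Path (b) isobaric: W = P₁(V₂ − V₁) → W_b/(P₁V₁) = 3.164.
W_a / W_b = 1.426 / 3.164 = 0.4509.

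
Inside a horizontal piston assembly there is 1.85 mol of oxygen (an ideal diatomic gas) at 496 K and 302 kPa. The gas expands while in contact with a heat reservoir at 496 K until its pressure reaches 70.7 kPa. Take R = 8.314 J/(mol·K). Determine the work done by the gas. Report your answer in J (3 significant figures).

Isothermal process: W = nRT ln(V₂/V₁) = nRT ln(P₁/P₂).
W = (1.85)(8.314)(496) × ln(302/70.7)
  = 7629 × ln(4.272) = 7629 × 1.452
W_by_gas = 11077 J.

W ≈ 11100 J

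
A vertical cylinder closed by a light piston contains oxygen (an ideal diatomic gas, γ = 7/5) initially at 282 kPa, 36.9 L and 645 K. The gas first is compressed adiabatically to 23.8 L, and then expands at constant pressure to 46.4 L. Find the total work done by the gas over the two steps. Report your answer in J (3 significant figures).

Step 1 (adiabatic): W = (P₁V₁ − P₂V₂)/(γ−1) = (10406 − 12401)/0.4 = -4988 J.
After step 1: P = 521 kPa, V = 23.8 L, T = 768.7 K.
Step 2 (isobaric): W = PΔV = (521 kPa)(46.4 − 23.8 L) = 11776 J.
W_total = -4988 + 11776 = 6788 J.

W_total ≈ 6790 J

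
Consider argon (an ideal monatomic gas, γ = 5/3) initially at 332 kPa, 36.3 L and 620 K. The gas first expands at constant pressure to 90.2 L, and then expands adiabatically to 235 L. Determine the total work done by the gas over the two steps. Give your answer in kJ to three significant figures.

W_total ≈ 39.1 kJ

Step 1 (isobaric): W = PΔV = (332 kPa)(90.2 − 36.3 L) = 17895 J.
After step 1: P = 332 kPa, V = 90.2 L, T = 1541 K.
Step 2 (adiabatic): W = (P₁V₁ − P₂V₂)/(γ−1) = (29946 − 15816)/0.667 = 21195 J.
W_total = 17895 + 21195 = 39090 J.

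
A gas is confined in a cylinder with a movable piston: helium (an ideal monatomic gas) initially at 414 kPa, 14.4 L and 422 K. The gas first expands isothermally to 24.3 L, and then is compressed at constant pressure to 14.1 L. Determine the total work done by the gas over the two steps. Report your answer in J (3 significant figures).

W_total ≈ 617 J

Step 1 (isothermal): W = P₁V₁ ln(V₂/V₁) = (5962) ln(24.3/14.4) = 3119 J.
After step 1: P = 245.3 kPa, V = 24.3 L, T = 422 K.
Step 2 (isobaric): W = PΔV = (245.3 kPa)(14.1 − 24.3 L) = -2502 J.
W_total = 3119 − 2502 = 617 J.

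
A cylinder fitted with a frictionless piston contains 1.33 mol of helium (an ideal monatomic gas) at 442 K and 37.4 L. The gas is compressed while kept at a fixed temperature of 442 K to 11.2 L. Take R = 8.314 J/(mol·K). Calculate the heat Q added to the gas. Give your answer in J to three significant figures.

Q ≈ -5890 J

Isothermal ⇒ ΔU = 0, so Q = W = nRT ln(V₂/V₁).
Q = (1.33)(8.314)(442) ln(11.2/37.4) = 4887 × -1.206 = -5893 J.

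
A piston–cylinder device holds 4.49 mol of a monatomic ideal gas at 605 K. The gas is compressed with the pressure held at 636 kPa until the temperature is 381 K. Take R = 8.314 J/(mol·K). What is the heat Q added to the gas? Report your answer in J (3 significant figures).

Isobaric: W = nRΔT = (4.49)(8.314)(-224) = -8362 J.
ΔU = nCᵥΔT with Cᵥ = 3R/2: ΔU = (4.49)(12.47)(-224) = -12543 J.
Q = ΔU + W = -12543 − 8362 = -20905 J.

Q ≈ -20900 J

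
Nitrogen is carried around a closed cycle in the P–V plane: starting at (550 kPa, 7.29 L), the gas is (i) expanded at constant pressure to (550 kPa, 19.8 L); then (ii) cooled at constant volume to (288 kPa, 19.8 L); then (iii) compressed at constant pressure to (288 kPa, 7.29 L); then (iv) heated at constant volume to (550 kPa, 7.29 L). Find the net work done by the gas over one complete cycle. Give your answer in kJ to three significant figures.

Constant-volume legs do no work.
W(i) = (550)(19.8 − 7.29) = 6881 J; W(iii) = (288)(7.29 − 19.8) = -3603 J.
W_net = 6881 − 3603 = 3278 J (the clockwise enclosed area).

W_net ≈ 3.28 kJ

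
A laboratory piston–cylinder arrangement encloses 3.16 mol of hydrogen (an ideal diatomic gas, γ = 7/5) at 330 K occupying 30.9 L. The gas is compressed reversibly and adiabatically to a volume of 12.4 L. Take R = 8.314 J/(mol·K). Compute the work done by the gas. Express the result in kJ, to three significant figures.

Adiabatic: TV^(γ−1) = const with γ = 7/5.
T₂ = T₁ (V₁/V₂)^(γ−1) = 330 × (30.9/12.4)^0.4 = 330 × 1.441 = 475.5 K.
W_by = nCᵥ(T₁ − T₂) = (3.16)(20.79)(330 − 475.5) = -9555 J.

W ≈ -9.55 kJ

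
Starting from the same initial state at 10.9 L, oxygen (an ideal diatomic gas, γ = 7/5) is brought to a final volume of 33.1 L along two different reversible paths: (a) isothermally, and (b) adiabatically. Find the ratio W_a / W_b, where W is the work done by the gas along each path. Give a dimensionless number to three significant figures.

Path (a) isothermal: W = P₁V₁ ln(V₂/V₁) → W_a/(P₁V₁) = 1.111.
Path (b) adiabatic: W = P₁V₁(1 − (V₁/V₂)^(γ−1))/(γ−1) → W_b/(P₁V₁) = 0.8968.
W_a / W_b = 1.111 / 0.8968 = 1.239.

W_a / W_b ≈ 1.24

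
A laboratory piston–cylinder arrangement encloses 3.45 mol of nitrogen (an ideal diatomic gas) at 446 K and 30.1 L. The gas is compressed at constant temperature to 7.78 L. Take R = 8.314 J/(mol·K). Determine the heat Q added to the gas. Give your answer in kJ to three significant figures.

Q ≈ -17.3 kJ

Isothermal ⇒ ΔU = 0, so Q = W = nRT ln(V₂/V₁).
Q = (3.45)(8.314)(446) ln(7.78/30.1) = 12793 × -1.353 = -17308 J.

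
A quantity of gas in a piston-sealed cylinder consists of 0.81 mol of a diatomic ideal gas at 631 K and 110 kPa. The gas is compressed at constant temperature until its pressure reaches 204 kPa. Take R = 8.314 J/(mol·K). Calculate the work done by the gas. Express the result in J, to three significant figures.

Isothermal process: W = nRT ln(V₂/V₁) = nRT ln(P₁/P₂).
W = (0.81)(8.314)(631) × ln(110/204)
  = 4249 × ln(0.5392) = 4249 × -0.6176
W_by_gas = -2625 J.

W ≈ -2620 J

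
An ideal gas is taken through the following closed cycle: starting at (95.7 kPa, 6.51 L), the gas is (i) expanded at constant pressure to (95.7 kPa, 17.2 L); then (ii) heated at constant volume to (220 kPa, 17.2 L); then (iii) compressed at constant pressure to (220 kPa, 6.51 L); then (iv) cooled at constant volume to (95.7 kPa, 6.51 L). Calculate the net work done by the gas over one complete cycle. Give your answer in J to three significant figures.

Constant-volume legs do no work.
W(i) = (95.7)(17.2 − 6.51) = 1023 J; W(iii) = (220)(6.51 − 17.2) = -2352 J.
W_net = 1023 − 2352 = -1329 J (the counter-clockwise enclosed area).

W_net ≈ -1330 J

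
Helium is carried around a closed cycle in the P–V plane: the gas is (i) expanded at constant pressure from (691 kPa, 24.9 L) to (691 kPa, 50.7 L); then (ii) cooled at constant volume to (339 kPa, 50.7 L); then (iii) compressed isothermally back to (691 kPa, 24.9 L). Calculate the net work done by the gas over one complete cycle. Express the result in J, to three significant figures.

Leg (i): W = PΔV = (691)(50.7 − 24.9) = 17828 J.
Leg (ii): W = 0.
Leg (iii): W = PᵢVᵢ ln(V_f/Vᵢ) = (17187) ln(24.9/50.7) = -12221 J.
W_net = 17828 − 12221 = 5607 J.

W_net ≈ 5610 J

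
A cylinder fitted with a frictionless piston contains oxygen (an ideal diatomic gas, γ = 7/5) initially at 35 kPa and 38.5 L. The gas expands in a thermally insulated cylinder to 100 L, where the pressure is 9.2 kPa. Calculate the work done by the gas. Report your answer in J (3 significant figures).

W ≈ 1070 J

Adiabatic: W = (P₁V₁ − P₂V₂)/(γ − 1) with γ = 7/5.
P₁V₁ = 1348 J, P₂V₂ = 920 J.
W = (1348 − 920) / 0.4 = 1069 J.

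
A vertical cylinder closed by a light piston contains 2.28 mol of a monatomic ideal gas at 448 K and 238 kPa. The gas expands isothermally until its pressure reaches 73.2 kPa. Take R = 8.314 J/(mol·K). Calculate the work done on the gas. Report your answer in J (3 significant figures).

Isothermal process: W = nRT ln(V₂/V₁) = nRT ln(P₁/P₂).
W = (2.28)(8.314)(448) × ln(238/73.2)
  = 8492 × ln(3.251) = 8492 × 1.179
W_by_gas = 10013 J; work on gas = −W_by = -10013 J.

W ≈ -10000 J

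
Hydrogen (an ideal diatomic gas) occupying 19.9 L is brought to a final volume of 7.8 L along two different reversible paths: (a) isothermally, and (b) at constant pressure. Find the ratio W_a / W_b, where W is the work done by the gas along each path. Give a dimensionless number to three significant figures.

W_a / W_b ≈ 1.54

Path (a) isothermal: W = P₁V₁ ln(V₂/V₁) → W_a/(P₁V₁) = -0.9366.
Path (b) isobaric: W = P₁(V₂ − V₁) → W_b/(P₁V₁) = -0.608.
W_a / W_b = -0.9366 / -0.608 = 1.54.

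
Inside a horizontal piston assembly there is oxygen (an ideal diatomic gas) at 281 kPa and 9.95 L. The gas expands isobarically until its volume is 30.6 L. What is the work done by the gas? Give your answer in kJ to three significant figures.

W ≈ 5.80 kJ

Isobaric: W = P ΔV.
W = (281 kPa)(30.6 − 9.95 L) = (281)(20.65) = 5803 J.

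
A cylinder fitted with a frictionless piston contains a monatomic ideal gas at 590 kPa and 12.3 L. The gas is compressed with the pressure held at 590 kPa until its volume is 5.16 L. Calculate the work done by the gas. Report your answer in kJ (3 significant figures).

W ≈ -4.21 kJ

Isobaric: W = P ΔV.
W = (590 kPa)(5.16 − 12.3 L) = (590)(-7.14) = -4213 J.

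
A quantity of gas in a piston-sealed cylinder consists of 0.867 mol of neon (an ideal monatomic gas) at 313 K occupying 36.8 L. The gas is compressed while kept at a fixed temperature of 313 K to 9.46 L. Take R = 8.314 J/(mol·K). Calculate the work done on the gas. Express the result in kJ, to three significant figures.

Isothermal: W = nRT ln(V₂/V₁).
W = (0.867)(8.314)(313) × ln(9.46/36.8)
  = 2256 × -1.358
W_by_gas = -3065 J; work on gas = −W_by = 3065 J.

W ≈ 3.06 kJ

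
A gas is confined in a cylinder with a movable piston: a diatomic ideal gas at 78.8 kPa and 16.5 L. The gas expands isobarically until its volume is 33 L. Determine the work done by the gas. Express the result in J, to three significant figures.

Isobaric: W = P ΔV.
W = (78.8 kPa)(33 − 16.5 L) = (78.8)(16.5) = 1300 J.

W ≈ 1300 J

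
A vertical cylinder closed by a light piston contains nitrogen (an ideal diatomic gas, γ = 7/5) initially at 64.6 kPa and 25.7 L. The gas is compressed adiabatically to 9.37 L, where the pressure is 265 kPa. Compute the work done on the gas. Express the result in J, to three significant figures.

Adiabatic: W = (P₁V₁ − P₂V₂)/(γ − 1) with γ = 7/5.
P₁V₁ = 1660 J, P₂V₂ = 2483 J.
W = (1660 − 2483) / 0.4 = -2057 J.
Work on gas = −W_by = 2057 J.

W ≈ 2060 J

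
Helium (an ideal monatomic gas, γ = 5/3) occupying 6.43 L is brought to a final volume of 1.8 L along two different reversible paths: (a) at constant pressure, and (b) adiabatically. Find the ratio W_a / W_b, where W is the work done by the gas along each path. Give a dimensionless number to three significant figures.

W_a / W_b ≈ 0.359

Path (a) isobaric: W = P₁(V₂ − V₁) → W_a/(P₁V₁) = -0.7201.
Path (b) adiabatic: W = P₁V₁(1 − (V₁/V₂)^(γ−1))/(γ−1) → W_b/(P₁V₁) = -2.005.
W_a / W_b = -0.7201 / -2.005 = 0.3591.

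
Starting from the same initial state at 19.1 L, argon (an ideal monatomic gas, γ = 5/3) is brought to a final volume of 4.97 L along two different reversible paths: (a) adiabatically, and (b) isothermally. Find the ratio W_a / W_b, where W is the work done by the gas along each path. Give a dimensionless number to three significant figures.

Path (a) adiabatic: W = P₁V₁(1 − (V₁/V₂)^(γ−1))/(γ−1) → W_a/(P₁V₁) = -2.18.
Path (b) isothermal: W = P₁V₁ ln(V₂/V₁) → W_b/(P₁V₁) = -1.346.
W_a / W_b = -2.18 / -1.346 = 1.619.

W_a / W_b ≈ 1.62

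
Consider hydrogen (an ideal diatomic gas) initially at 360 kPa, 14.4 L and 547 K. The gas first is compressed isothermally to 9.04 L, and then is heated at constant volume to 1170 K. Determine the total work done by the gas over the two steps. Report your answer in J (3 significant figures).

W_total ≈ -2410 J

Step 1 (isothermal): W = P₁V₁ ln(V₂/V₁) = (5184) ln(9.04/14.4) = -2414 J.
Step 2 (isochoric): W = 0 (constant volume).
W_total = -2414 + 0 = -2414 J.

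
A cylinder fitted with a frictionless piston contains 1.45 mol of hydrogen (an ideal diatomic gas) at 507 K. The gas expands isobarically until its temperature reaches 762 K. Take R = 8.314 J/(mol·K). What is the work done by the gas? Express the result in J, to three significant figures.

W ≈ 3070 J

Isobaric: W = P ΔV = nR ΔT.
W = (1.45)(8.314)(762 − 507) = 3074 J.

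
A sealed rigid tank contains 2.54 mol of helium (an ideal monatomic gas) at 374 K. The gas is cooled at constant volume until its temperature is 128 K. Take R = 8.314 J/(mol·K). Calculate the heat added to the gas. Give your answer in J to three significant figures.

Q ≈ -7790 J

Constant volume ⇒ W = 0, so Q = ΔU = nCᵥΔT with Cᵥ = 3R/2 = 12.47 J/(mol·K).
ΔU = (2.54)(12.47)(128 − 374) = -7792 J.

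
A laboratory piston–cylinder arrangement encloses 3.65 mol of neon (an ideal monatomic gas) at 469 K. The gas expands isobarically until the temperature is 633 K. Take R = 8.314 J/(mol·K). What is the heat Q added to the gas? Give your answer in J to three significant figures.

Isobaric: W = nRΔT = (3.65)(8.314)(164) = 4977 J.
ΔU = nCᵥΔT with Cᵥ = 3R/2: ΔU = (3.65)(12.47)(164) = 7465 J.
Q = ΔU + W = 7465 + 4977 = 12442 J.

Q ≈ 12400 J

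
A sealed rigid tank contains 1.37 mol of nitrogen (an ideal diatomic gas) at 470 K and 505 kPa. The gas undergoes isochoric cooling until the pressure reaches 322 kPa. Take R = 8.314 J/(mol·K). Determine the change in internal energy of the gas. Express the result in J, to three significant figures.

ΔU ≈ -4850 J

Constant volume ⇒ W = 0, so Q = ΔU = nCᵥΔT with Cᵥ = 5R/2 = 20.79 J/(mol·K).
At constant V, T₂/T₁ = P₂/P₁ ⇒ ΔT = T₁(P₂/P₁ − 1) = 470·(322/505 − 1) = -170.3 K.
ΔU = (1.37)(20.79)(-170.3) = -4850 J.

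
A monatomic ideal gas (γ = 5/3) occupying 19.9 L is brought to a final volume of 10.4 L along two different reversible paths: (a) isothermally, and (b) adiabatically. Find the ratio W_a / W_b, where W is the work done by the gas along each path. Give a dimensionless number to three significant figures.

W_a / W_b ≈ 0.799

Path (a) isothermal: W = P₁V₁ ln(V₂/V₁) → W_a/(P₁V₁) = -0.6489.
Path (b) adiabatic: W = P₁V₁(1 − (V₁/V₂)^(γ−1))/(γ−1) → W_b/(P₁V₁) = -0.8119.
W_a / W_b = -0.6489 / -0.8119 = 0.7992.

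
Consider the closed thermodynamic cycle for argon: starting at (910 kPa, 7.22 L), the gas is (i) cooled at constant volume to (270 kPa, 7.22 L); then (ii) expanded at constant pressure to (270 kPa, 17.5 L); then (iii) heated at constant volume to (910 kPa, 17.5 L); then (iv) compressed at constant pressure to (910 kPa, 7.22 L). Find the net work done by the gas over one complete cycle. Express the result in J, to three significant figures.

Constant-volume legs do no work.
W(ii) = (270)(17.5 − 7.22) = 2776 J; W(iv) = (910)(7.22 − 17.5) = -9355 J.
W_net = 2776 − 9355 = -6579 J (the counter-clockwise enclosed area).

W_net ≈ -6580 J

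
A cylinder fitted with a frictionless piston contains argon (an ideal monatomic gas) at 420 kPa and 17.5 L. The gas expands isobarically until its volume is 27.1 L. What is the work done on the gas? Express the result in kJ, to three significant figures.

Isobaric: W = P ΔV.
W = (420 kPa)(27.1 − 17.5 L) = (420)(9.6) = 4032 J.
Work on gas = −W_by = -4032 J.

W ≈ -4.03 kJ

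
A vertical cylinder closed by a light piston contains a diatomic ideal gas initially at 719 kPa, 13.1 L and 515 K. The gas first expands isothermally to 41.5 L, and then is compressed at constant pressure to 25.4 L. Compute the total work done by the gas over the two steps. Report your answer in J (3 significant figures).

W_total ≈ 7210 J

Step 1 (isothermal): W = P₁V₁ ln(V₂/V₁) = (9419) ln(41.5/13.1) = 10861 J.
After step 1: P = 227 kPa, V = 41.5 L, T = 515 K.
Step 2 (isobaric): W = PΔV = (227 kPa)(25.4 − 41.5 L) = -3654 J.
W_total = 10861 − 3654 = 7207 J.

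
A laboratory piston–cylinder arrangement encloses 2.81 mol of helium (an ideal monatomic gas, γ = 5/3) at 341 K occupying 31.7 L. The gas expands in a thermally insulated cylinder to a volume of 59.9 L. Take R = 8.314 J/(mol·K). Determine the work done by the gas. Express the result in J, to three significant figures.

W ≈ 4130 J

Adiabatic: TV^(γ−1) = const with γ = 5/3.
T₂ = T₁ (V₁/V₂)^(γ−1) = 341 × (31.7/59.9)^0.667 = 341 × 0.6543 = 223.1 K.
W_by = nCᵥ(T₁ − T₂) = (2.81)(12.47)(341 − 223.1) = 4131 J.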